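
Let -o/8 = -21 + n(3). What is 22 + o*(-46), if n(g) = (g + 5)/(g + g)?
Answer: -21646/3 ≈ -7215.3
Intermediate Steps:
n(g) = (5 + g)/(2*g) (n(g) = (5 + g)/((2*g)) = (5 + g)*(1/(2*g)) = (5 + g)/(2*g))
o = 472/3 (o = -8*(-21 + (½)*(5 + 3)/3) = -8*(-21 + (½)*(⅓)*8) = -8*(-21 + 4/3) = -8*(-59/3) = 472/3 ≈ 157.33)
22 + o*(-46) = 22 + (472/3)*(-46) = 22 - 21712/3 = -21646/3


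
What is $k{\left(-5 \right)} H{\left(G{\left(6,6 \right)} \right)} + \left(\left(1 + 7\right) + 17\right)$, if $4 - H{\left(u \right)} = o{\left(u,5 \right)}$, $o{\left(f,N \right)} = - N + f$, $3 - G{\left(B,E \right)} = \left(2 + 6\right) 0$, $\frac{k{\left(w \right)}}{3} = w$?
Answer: $-65$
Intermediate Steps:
$k{\left(w \right)} = 3 w$
$G{\left(B,E \right)} = 3$ ($G{\left(B,E \right)} = 3 - \left(2 + 6\right) 0 = 3 - 8 \cdot 0 = 3 - 0 = 3 + 0 = 3$)
$o{\left(f,N \right)} = f - N$
$H{\left(u \right)} = 9 - u$ ($H{\left(u \right)} = 4 - \left(u - 5\right) = 4 - \left(-5 + u\right) = 9 - u$)
$k{\left(-5 \right)} H{\left(G{\left(6,6 \right)} \right)} + \left(\left(1 + 7\right) + 17\right) = 3 \left(-5\right) \left(9 - 3\right) + \left(\left(1 + 7\right) + 17\right) = - 15 \left(9 - 3\right) + \left(8 + 17\right) = \left(-15\right) 6 + 25 = -90 + 25 = -65$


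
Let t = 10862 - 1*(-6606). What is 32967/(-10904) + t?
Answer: 190438105/10904 ≈ 17465.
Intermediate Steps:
t = 17468 (t = 10862 + 6606 = 17468)
32967/(-10904) + t = 32967/(-10904) + 17468 = 32967*(-1/10904) + 17468 = -32967/10904 + 17468 = 190438105/10904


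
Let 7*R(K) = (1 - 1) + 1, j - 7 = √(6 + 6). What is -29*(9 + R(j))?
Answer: -1856/7 ≈ -265.14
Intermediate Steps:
j = 7 + 2*√3 (j = 7 + √(6 + 6) = 7 + √12 = 7 + 2*√3 ≈ 10.464)
R(K) = ⅐ (R(K) = ((1 - 1) + 1)/7 = (0 + 1)/7 = (⅐)*1 = ⅐)
-29*(9 + R(j)) = -29*(9 + ⅐) = -29*64/7 = -1856/7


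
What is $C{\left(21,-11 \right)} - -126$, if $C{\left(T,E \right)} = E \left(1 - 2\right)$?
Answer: $137$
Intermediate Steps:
$C{\left(T,E \right)} = - E$ ($C{\left(T,E \right)} = E \left(-1\right) = - E$)
$C{\left(21,-11 \right)} - -126 = \left(-1\right) \left(-11\right) - -126 = 11 + 126 = 137$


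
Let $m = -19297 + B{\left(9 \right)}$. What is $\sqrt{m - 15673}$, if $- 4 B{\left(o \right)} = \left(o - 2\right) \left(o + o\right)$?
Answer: $\frac{i \sqrt{140006}}{2} \approx 187.09 i$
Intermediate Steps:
$B{\left(o \right)} = - \frac{o \left(-2 + o\right)}{2}$ ($B{\left(o \right)} = - \frac{\left(o - 2\right) \left(o + o\right)}{4} = - \frac{\left(-2 + o\right) 2 o}{4} = - \frac{2 o \left(-2 + o\right)}{4} = - \frac{o \left(-2 + o\right)}{2}$)
$m = - \frac{38657}{2}$ ($m = -19297 + \frac{1}{2} \cdot 9 \left(2 - 9\right) = -19297 + \frac{1}{2} \cdot 9 \left(-7\right) = -19297 - \frac{63}{2} = - \frac{38657}{2} \approx -19329.0$)
$\sqrt{m - 15673} = \sqrt{- \frac{38657}{2} - 15673} = \sqrt{- \frac{70003}{2}} = \frac{i \sqrt{140006}}{2}$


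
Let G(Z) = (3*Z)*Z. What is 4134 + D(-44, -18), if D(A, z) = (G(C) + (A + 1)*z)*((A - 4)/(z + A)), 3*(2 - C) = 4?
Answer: 146762/31 ≈ 4734.3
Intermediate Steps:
C = ⅔ (C = 2 - ⅓*4 = 2 - 4/3 = ⅔ ≈ 0.66667)
G(Z) = 3*Z²
D(A, z) = (-4 + A)*(4/3 + z*(1 + A))/(A + z) (D(A, z) = (3*(⅔)² + (A + 1)*z)*((A - 4)/(z + A)) = (3*(4/9) + (1 + A)*z)*((-4 + A)/(A + z)) = (4/3 + z*(1 + A))*((-4 + A)/(A + z)) = (-4 + A)*(4/3 + z*(1 + A))/(A + z))
4134 + D(-44, -18) = 4134 + (-16/3 - 4*(-18) + (4/3)*(-44) - 18*(-44)² - 3*(-44)*(-18))/(-44 - 18) = 4134 + (-16/3 + 72 - 176/3 - 18*1936 - 2376)/(-62) = 4134 - (-16/3 + 72 - 176/3 - 34848 - 2376)/62 = 4134 - 1/62*(-37216) = 4134 + 18608/31 = 146762/31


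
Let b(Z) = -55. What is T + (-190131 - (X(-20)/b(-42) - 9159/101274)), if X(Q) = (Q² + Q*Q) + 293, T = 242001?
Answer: 96343575709/1856690 ≈ 51890.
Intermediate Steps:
X(Q) = 293 + 2*Q² (X(Q) = (Q² + Q²) + 293 = 2*Q² + 293 = 293 + 2*Q²)
T + (-190131 - (X(-20)/b(-42) - 9159/101274)) = 242001 + (-190131 - ((293 + 2*(-20)²)/(-55) - 9159/101274)) = 242001 + (-190131 - ((293 + 2*400)*(-1/55) - 9159*1/101274)) = 242001 + (-190131 - ((293 + 800)*(-1/55) - 3053/33758)) = 242001 + (-190131 - (1093*(-1/55) - 3053/33758)) = 242001 + (-190131 - (-1093/55 - 3053/33758)) = 242001 + (-190131 - 1*(-37065409/1856690)) = 242001 + (-190131 + 37065409/1856690) = 242001 - 352977260981/1856690 = 96343575709/1856690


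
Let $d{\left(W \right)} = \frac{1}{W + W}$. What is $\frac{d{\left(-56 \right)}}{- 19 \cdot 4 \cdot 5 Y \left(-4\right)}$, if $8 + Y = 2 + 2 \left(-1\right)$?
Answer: $\frac{1}{1361920} \approx 7.3426 \cdot 10^{-7}$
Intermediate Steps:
$Y = -8$ ($Y = -8 + \left(2 + 2 \left(-1\right)\right) = -8 + \left(2 - 2\right) = -8 + 0 = -8$)
$d{\left(W \right)} = \frac{1}{2 W}$
$\frac{d{\left(-56 \right)}}{- 19 \cdot 4 \cdot 5 Y \left(-4\right)} = \frac{\frac{1}{2} \frac{1}{-56}}{- 19 \cdot 4 \cdot 5 \left(-8\right) \left(-4\right)} = \frac{\frac{1}{2} \left(- \frac{1}{56}\right)}{- 19 \cdot 20 \left(-8\right) \left(-4\right)} = - \frac{1}{112 \left(-19\right) \left(-160\right) \left(-4\right)} = - \frac{1}{112 \cdot 3040 \left(-4\right)} = - \frac{1}{112 \left(-12160\right)} = \left(- \frac{1}{112}\right) \left(- \frac{1}{12160}\right) = \frac{1}{1361920}$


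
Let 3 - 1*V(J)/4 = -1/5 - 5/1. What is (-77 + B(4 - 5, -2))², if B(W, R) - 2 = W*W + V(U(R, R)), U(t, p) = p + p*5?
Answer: 42436/25 ≈ 1697.4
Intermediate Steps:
U(t, p) = 6*p (U(t, p) = p + 5*p = 6*p)
V(J) = 164/5 (V(J) = 12 - 4*(-1/5 - 5/1) = 12 - 4*(-1*⅕ - 5*1) = 12 - 4*(-⅕ - 5) = 12 - 4*(-26/5) = 12 + 104/5 = 164/5)
B(W, R) = 174/5 + W² (B(W, R) = 2 + (W*W + 164/5) = 2 + (W² + 164/5) = 2 + (164/5 + W²) = 174/5 + W²)
(-77 + B(4 - 5, -2))² = (-77 + (174/5 + (4 - 5)²))² = (-77 + (174/5 + (-1)²))² = (-77 + (174/5 + 1))² = (-77 + 179/5)² = (-206/5)² = 42436/25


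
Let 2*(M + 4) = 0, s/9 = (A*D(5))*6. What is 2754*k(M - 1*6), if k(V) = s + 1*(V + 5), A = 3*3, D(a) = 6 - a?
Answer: 1324674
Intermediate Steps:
A = 9
s = 486 (s = 9*((9*(6 - 1*5))*6) = 9*((9*(6 - 5))*6) = 9*((9*1)*6) = 9*(9*6) = 9*54 = 486)
M = -4 (M = -4 + (½)*0 = -4 + 0 = -4)
k(V) = 491 + V (k(V) = 486 + 1*(V + 5) = 486 + 1*(5 + V) = 486 + (5 + V) = 491 + V)
2754*k(M - 1*6) = 2754*(491 + (-4 - 1*6)) = 2754*(491 + (-4 - 6)) = 2754*(491 - 10) = 2754*481 = 1324674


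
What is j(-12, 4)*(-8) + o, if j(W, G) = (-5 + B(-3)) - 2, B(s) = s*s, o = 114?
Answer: 98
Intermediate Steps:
B(s) = s²
j(W, G) = 2 (j(W, G) = (-5 + (-3)²) - 2 = (-5 + 9) - 2 = 4 - 2 = 2)
j(-12, 4)*(-8) + o = 2*(-8) + 114 = -16 + 114 = 98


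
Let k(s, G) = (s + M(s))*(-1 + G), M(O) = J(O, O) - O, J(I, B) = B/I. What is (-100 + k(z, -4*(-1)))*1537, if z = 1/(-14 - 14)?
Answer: -149089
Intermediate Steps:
z = -1/28 (z = 1/(-28) = -1/28 ≈ -0.035714)
M(O) = 1 - O (M(O) = O/O - O = 1 - O)
k(s, G) = -1 + G (k(s, G) = (s + (1 - s))*(-1 + G) = 1*(-1 + G) = -1 + G)
(-100 + k(z, -4*(-1)))*1537 = (-100 + (-1 - 4*(-1)))*1537 = (-100 + (-1 + 4))*1537 = (-100 + 3)*1537 = -97*1537 = -149089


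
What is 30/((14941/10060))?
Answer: 301800/14941 ≈ 20.199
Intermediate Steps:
30/((14941/10060)) = 30/((14941*(1/10060))) = 30/(14941/10060) = 30*(10060/14941) = 301800/14941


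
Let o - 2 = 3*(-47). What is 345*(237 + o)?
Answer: 33810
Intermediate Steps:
o = -139 (o = 2 + 3*(-47) = 2 - 141 = -139)
345*(237 + o) = 345*(237 - 139) = 345*98 = 33810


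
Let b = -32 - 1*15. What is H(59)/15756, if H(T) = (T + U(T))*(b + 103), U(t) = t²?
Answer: 16520/1313 ≈ 12.582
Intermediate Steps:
b = -47 (b = -32 - 15 = -47)
H(T) = 56*T + 56*T² (H(T) = (T + T²)*(-47 + 103) = (T + T²)*56 = 56*T + 56*T²)
H(59)/15756 = (56*59*(1 + 59))/15756 = (56*59*60)*(1/15756) = 198240*(1/15756) = 16520/1313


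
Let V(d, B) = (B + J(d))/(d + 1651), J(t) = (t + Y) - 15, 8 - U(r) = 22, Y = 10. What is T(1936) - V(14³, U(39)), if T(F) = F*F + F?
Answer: 3296277583/879 ≈ 3.7500e+6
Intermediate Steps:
T(F) = F + F² (T(F) = F² + F = F + F²)
U(r) = -14 (U(r) = 8 - 1*22 = 8 - 22 = -14)
J(t) = -5 + t (J(t) = (t + 10) - 15 = (10 + t) - 15 = -5 + t)
V(d, B) = (-5 + B + d)/(1651 + d) (V(d, B) = (B + (-5 + d))/(d + 1651) = (-5 + B + d)/(1651 + d))
T(1936) - V(14³, U(39)) = 1936*(1 + 1936) - (-5 - 14 + 14³)/(1651 + 14³) = 1936*1937 - (-5 - 14 + 2744)/(1651 + 2744) = 3750032 - 2725/4395 = 3750032 - 1*545/879 = 3750032 - 545/879 = 3296277583/879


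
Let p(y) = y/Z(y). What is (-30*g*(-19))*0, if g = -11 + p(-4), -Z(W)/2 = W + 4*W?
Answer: 0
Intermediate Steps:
Z(W) = -10*W (Z(W) = -2*(W + 4*W) = -10*W)
p(y) = -⅒ (p(y) = y/((-10*y)) = y*(-1/(10*y)) = -⅒)
g = -111/10 (g = -11 - ⅒ = -111/10 ≈ -11.100)
(-30*g*(-19))*0 = (-30*(-111/10)*(-19))*0 = (333*(-19))*0 = -6327*0 = 0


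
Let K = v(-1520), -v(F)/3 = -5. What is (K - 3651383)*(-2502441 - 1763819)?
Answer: 15577685243680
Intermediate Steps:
v(F) = 15 (v(F) = -3*(-5) = 15)
K = 15
(K - 3651383)*(-2502441 - 1763819) = (15 - 3651383)*(-2502441 - 1763819) = -3651368*(-4266260) = 15577685243680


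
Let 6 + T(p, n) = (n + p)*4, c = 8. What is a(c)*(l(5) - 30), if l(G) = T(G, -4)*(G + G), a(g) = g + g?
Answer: -800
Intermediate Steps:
a(g) = 2*g
T(p, n) = -6 + 4*n + 4*p (T(p, n) = -6 + (n + p)*4 = -6 + (4*n + 4*p) = -6 + 4*n + 4*p)
l(G) = 2*G*(-22 + 4*G) (l(G) = (-6 + 4*(-4) + 4*G)*(G + G) = (-6 - 16 + 4*G)*(2*G) = (-22 + 4*G)*(2*G) = 2*G*(-22 + 4*G))
a(c)*(l(5) - 30) = (2*8)*(4*5*(-11 + 2*5) - 30) = 16*(4*5*(-11 + 10) - 30) = 16*(4*5*(-1) - 30) = 16*(-20 - 30) = 16*(-50) = -800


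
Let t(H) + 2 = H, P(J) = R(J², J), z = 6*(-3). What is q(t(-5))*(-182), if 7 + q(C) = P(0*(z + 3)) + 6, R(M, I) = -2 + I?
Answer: 546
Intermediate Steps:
z = -18
P(J) = -2 + J
t(H) = -2 + H
q(C) = -3 (q(C) = -7 + ((-2 + 0*(-18 + 3)) + 6) = -7 + ((-2 + 0*(-15)) + 6) = -7 + ((-2 + 0) + 6) = -7 + (-2 + 6) = -7 + 4 = -3)
q(t(-5))*(-182) = -3*(-182) = 546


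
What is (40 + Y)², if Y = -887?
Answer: 717409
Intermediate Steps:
(40 + Y)² = (40 - 887)² = (-847)² = 717409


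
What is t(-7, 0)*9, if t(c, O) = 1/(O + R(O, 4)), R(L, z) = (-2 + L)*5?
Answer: -9/10 ≈ -0.90000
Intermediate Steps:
R(L, z) = -10 + 5*L
t(c, O) = 1/(-10 + 6*O) (t(c, O) = 1/(O + (-10 + 5*O)) = 1/(-10 + 6*O))
t(-7, 0)*9 = (1/(2*(-5 + 3*0)))*9 = (1/(2*(-5 + 0)))*9 = ((½)/(-5))*9 = ((½)*(-⅕))*9 = -⅒*9 = -9/10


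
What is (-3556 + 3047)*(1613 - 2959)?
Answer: 685114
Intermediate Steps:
(-3556 + 3047)*(1613 - 2959) = -509*(-1346) = 685114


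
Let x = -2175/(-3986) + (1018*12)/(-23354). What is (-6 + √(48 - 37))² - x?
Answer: 2186541547/46544522 - 12*√11 ≈ 7.1779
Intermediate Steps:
x = 1050987/46544522 (x = -2175*(-1/3986) + 12216*(-1/23354) = 2175/3986 - 6108/11677 = 1050987/46544522 ≈ 0.022580)
(-6 + √(48 - 37))² - x = (-6 + √(48 - 37))² - 1*1050987/46544522 = (-6 + √11)² - 1050987/46544522 = -1050987/46544522 + (-6 + √11)²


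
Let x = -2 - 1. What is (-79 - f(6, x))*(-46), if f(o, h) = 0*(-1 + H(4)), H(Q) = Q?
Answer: 3634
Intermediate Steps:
x = -3
f(o, h) = 0 (f(o, h) = 0*(-1 + 4) = 0*3 = 0)
(-79 - f(6, x))*(-46) = (-79 - 1*0)*(-46) = (-79 + 0)*(-46) = -79*(-46) = 3634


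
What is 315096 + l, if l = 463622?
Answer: 778718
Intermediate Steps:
315096 + l = 315096 + 463622 = 778718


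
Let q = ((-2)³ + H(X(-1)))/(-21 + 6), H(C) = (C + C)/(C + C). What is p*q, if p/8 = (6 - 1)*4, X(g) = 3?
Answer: 224/3 ≈ 74.667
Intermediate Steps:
H(C) = 1 (H(C) = (2*C)/((2*C)) = (2*C)*(1/(2*C)) = 1)
p = 160 (p = 8*((6 - 1)*4) = 8*(5*4) = 8*20 = 160)
q = 7/15 (q = ((-2)³ + 1)/(-21 + 6) = (-8 + 1)/(-15) = -7*(-1/15) = 7/15 ≈ 0.46667)
p*q = 160*(7/15) = 224/3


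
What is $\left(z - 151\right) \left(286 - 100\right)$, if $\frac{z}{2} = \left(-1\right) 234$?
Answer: $-115134$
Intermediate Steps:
$z = -468$ ($z = 2 \left(\left(-1\right) 234\right) = 2 \left(-234\right) = -468$)
$\left(z - 151\right) \left(286 - 100\right) = \left(-468 - 151\right) \left(286 - 100\right) = \left(-468 - 151\right) 186 = \left(-619\right) 186 = -115134$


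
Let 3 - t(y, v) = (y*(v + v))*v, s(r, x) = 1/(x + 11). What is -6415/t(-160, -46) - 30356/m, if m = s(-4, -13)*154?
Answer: 20554251833/52138471 ≈ 394.22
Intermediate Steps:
s(r, x) = 1/(11 + x)
t(y, v) = 3 - 2*y*v**2 (t(y, v) = 3 - y*(v + v)*v = 3 - y*(2*v)*v = 3 - 2*v*y*v = 3 - 2*y*v**2)
m = -77 (m = 154/(11 - 13) = 154/(-2) = -1/2*154 = -77)
-6415/t(-160, -46) - 30356/m = -6415/(3 - 2*(-160)*(-46)**2) - 30356/(-77) = -6415/(3 - 2*(-160)*2116) - 30356*(-1/77) = -6415/(3 + 677120) + 30356/77 = -6415/677123 + 30356/77 = 20554251833/52138471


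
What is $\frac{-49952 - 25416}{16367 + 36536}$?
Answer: $- \frac{75368}{52903} \approx -1.4246$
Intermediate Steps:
$\frac{-49952 - 25416}{16367 + 36536} = - \frac{75368}{52903}$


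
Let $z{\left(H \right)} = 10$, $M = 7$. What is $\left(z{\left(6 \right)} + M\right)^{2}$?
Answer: $289$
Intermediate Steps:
$\left(z{\left(6 \right)} + M\right)^{2} = \left(10 + 7\right)^{2} = 17^{2} = 289$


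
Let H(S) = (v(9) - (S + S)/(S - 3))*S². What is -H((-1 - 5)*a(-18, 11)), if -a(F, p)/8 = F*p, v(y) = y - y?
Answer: 572305637376/3169 ≈ 1.8059e+8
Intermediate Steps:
v(y) = 0
a(F, p) = -8*F*p
H(S) = -2*S³/(-3 + S) (H(S) = (0 - (S + S)/(S - 3))*S² = (0 - 2*S/(-3 + S))*S² = (-2*S/(-3 + S))*S² = -2*S³/(-3 + S))
-H((-1 - 5)*a(-18, 11)) = -(-2)*((-1 - 5)*(-8*(-18)*11))³/(-3 + (-1 - 5)*(-8*(-18)*11)) = -(-2)*(-6*1584)³/(-3 - 6*1584) = -(-2)*(-9504)³/(-3 - 9504) = -(-2)*(-858458456064)/(-9507) = -(-2)*(-858458456064)*(-1)/9507 = -1*(-572305637376/3169) = 572305637376/3169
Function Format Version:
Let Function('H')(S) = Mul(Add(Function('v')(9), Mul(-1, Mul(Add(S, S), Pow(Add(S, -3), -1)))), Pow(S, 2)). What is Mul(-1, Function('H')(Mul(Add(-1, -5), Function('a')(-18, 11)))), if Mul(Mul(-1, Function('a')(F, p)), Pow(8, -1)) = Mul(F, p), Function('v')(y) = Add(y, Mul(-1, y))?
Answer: Rational(572305637376, 3169) ≈ 1.8059e+8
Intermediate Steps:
Function('v')(y) = 0
Function('a')(F, p) = Mul(-8, F, p) (Function('a')(F, p) = Mul(-8, Mul(F, p)) = Mul(-8, F, p))
Function('H')(S) = Mul(-2, Pow(S, 3), Pow(Add(-3, S), -1)) (Function('H')(S) = Mul(Add(0, Mul(-1, Mul(Add(S, S), Pow(Add(S, -3), -1)))), Pow(S, 2)) = Mul(Add(0, Mul(-1, Mul(Mul(2, S), Pow(Add(-3, S), -1)))), Pow(S, 2)) = Mul(Add(0, Mul(-1, Mul(2, S, Pow(Add(-3, S), -1)))), Pow(S, 2)) = Mul(Add(0, Mul(-2, S, Pow(Add(-3, S), -1))), Pow(S, 2)) = Mul(Mul(-2, S, Pow(Add(-3, S), -1)), Pow(S, 2)) = Mul(-2, Pow(S, 3), Pow(Add(-3, S), -1)))
Mul(-1, Function('H')(Mul(Add(-1, -5), Function('a')(-18, 11)))) = Mul(-1, Mul(-2, Pow(Mul(Add(-1, -5), Mul(-8, -18, 11)), 3), Pow(Add(-3, Mul(Add(-1, -5), Mul(-8, -18, 11))), -1))) = Mul(-1, Mul(-2, Pow(Mul(-6, 1584), 3), Pow(Add(-3, Mul(-6, 1584)), -1))) = Mul(-1, Mul(-2, Pow(-9504, 3), Pow(Add(-3, -9504), -1))) = Mul(-1, Mul(-2, -858458456064, Pow(-9507, -1))) = Mul(-1, Mul(-2, -858458456064, Rational(-1, 9507))) = Mul(-1, Rational(-572305637376, 3169)) = Rational(572305637376, 3169)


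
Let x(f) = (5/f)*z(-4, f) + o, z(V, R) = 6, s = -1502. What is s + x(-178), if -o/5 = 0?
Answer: -133693/89 ≈ -1502.2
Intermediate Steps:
o = 0 (o = -5*0 = 0)
x(f) = 30/f (x(f) = (5/f)*6 + 0 = 30/f + 0 = 30/f)
s + x(-178) = -1502 + 30/(-178) = -1502 + 30*(-1/178) = -1502 - 15/89 = -133693/89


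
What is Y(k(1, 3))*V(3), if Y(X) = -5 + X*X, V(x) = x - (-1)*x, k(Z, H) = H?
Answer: 24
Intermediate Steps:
V(x) = 2*x (V(x) = x + x = 2*x)
Y(X) = -5 + X²
Y(k(1, 3))*V(3) = (-5 + 3²)*(2*3) = (-5 + 9)*6 = 4*6 = 24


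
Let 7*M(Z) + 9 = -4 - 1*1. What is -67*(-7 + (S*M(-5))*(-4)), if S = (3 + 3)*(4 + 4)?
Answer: -25259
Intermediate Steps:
S = 48 (S = 6*8 = 48)
M(Z) = -2 (M(Z) = -9/7 + (-4 - 1*1)/7 = -9/7 + (-4 - 1)/7 = -9/7 + (1/7)*(-5) = -9/7 - 5/7 = -2)
-67*(-7 + (S*M(-5))*(-4)) = -67*(-7 + (48*(-2))*(-4)) = -67*(-7 - 96*(-4)) = -67*(-7 + 384) = -67*377 = -25259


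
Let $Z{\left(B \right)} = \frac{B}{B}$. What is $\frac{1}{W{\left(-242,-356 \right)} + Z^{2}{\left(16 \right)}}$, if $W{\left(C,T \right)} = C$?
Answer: $- \frac{1}{241} \approx -0.0041494$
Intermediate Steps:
$Z{\left(B \right)} = 1$
$\frac{1}{W{\left(-242,-356 \right)} + Z^{2}{\left(16 \right)}} = \frac{1}{-242 + 1^{2}} = \frac{1}{-242 + 1} = \frac{1}{-241} = - \frac{1}{241}$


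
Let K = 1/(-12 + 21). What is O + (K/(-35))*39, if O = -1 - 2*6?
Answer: -1378/105 ≈ -13.124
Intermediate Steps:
K = ⅑ (K = 1/9 = ⅑ ≈ 0.11111)
O = -13 (O = -1 - 12 = -13)
O + (K/(-35))*39 = -13 + ((⅑)/(-35))*39 = -13 + ((⅑)*(-1/35))*39 = -13 - 1/315*39 = -13 - 13/105 = -1378/105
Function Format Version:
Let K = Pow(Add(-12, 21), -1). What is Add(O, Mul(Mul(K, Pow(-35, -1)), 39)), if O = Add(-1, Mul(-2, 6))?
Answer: Rational(-1378, 105) ≈ -13.124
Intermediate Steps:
K = Rational(1, 9) (K = Pow(9, -1) = Rational(1, 9) ≈ 0.11111)
O = -13 (O = Add(-1, -12) = -13)
Add(O, Mul(Mul(K, Pow(-35, -1)), 39)) = Add(-13, Mul(Mul(Rational(1, 9), Pow(-35, -1)), 39)) = Add(-13, Mul(Mul(Rational(1, 9), Rational(-1, 35)), 39)) = Add(-13, Mul(Rational(-1, 315), 39)) = Add(-13, Rational(-13, 105)) = Rational(-1378, 105)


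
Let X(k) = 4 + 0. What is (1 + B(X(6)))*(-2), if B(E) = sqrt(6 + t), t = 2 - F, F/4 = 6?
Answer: -2 - 8*I ≈ -2.0 - 8.0*I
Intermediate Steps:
X(k) = 4
F = 24 (F = 4*6 = 24)
t = -22 (t = 2 - 1*24 = 2 - 24 = -22)
B(E) = 4*I (B(E) = sqrt(6 - 22) = sqrt(-16) = 4*I)
(1 + B(X(6)))*(-2) = (1 + 4*I)*(-2) = -2 - 8*I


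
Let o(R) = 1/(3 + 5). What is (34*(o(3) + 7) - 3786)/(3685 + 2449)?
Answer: -14175/24536 ≈ -0.57772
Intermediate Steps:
o(R) = ⅛ (o(R) = 1/8 = ⅛)
(34*(o(3) + 7) - 3786)/(3685 + 2449) = (34*(⅛ + 7) - 3786)/(3685 + 2449) = (34*(57/8) - 3786)/6134 = (969/4 - 3786)*(1/6134) = -14175/4*1/6134 = -14175/24536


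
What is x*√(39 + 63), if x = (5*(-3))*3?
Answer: -45*√102 ≈ -454.48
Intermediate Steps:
x = -45 (x = -15*3 = -45)
x*√(39 + 63) = -45*√(39 + 63) = -45*√102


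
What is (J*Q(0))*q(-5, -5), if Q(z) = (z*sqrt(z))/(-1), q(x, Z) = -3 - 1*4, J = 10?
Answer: 0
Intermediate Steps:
q(x, Z) = -7 (q(x, Z) = -3 - 4 = -7)
Q(z) = -z**(3/2) (Q(z) = z**(3/2)*(-1) = -z**(3/2))
(J*Q(0))*q(-5, -5) = (10*(-0**(3/2)))*(-7) = (10*(-1*0))*(-7) = (10*0)*(-7) = 0*(-7) = 0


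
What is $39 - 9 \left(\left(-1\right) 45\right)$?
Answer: $444$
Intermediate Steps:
$39 - 9 \left(\left(-1\right) 45\right) = 39 - -405 = 39 + 405 = 444$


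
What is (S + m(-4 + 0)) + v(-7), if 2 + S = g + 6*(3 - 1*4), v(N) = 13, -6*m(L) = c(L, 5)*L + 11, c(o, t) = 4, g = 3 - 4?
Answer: 29/6 ≈ 4.8333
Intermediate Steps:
g = -1
m(L) = -11/6 - 2*L/3 (m(L) = -(4*L + 11)/6 = -(11 + 4*L)/6 = -11/6 - 2*L/3)
S = -9 (S = -2 + (-1 + 6*(3 - 1*4)) = -2 + (-1 + 6*(3 - 4)) = -2 + (-1 + 6*(-1)) = -2 + (-1 - 6) = -2 - 7 = -9)
(S + m(-4 + 0)) + v(-7) = (-9 + (-11/6 - 2*(-4 + 0)/3)) + 13 = (-9 + (-11/6 - ⅔*(-4))) + 13 = (-9 + (-11/6 + 8/3)) + 13 = (-9 + ⅚) + 13 = -49/6 + 13 = 29/6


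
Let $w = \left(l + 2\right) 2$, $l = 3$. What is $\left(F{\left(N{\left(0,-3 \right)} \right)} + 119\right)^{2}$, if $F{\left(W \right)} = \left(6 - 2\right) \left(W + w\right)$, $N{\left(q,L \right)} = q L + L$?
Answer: $21609$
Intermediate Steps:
$N{\left(q,L \right)} = L + L q$ ($N{\left(q,L \right)} = L q + L = L + L q$)
$w = 10$ ($w = \left(3 + 2\right) 2 = 5 \cdot 2 = 10$)
$F{\left(W \right)} = 40 + 4 W$ ($F{\left(W \right)} = \left(6 - 2\right) \left(W + 10\right) = 4 \left(10 + W\right) = 40 + 4 W$)
$\left(F{\left(N{\left(0,-3 \right)} \right)} + 119\right)^{2} = \left(\left(40 + 4 \left(- 3 \left(1 + 0\right)\right)\right) + 119\right)^{2} = \left(\left(40 + 4 \left(\left(-3\right) 1\right)\right) + 119\right)^{2} = \left(\left(40 + 4 \left(-3\right)\right) + 119\right)^{2} = \left(\left(40 - 12\right) + 119\right)^{2} = \left(28 + 119\right)^{2} = 147^{2} = 21609$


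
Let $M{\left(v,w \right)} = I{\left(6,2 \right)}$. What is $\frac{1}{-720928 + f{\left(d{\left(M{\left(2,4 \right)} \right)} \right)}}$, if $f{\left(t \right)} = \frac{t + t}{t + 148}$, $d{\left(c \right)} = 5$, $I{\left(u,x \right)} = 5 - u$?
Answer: $- \frac{153}{110301974} \approx -1.3871 \cdot 10^{-6}$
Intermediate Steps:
$M{\left(v,w \right)} = -1$ ($M{\left(v,w \right)} = 5 - 6 = -1$)
$f{\left(t \right)} = \frac{2 t}{148 + t}$
$\frac{1}{-720928 + f{\left(d{\left(M{\left(2,4 \right)} \right)} \right)}} = \frac{1}{-720928 + 2 \cdot 5 \frac{1}{148 + 5}} = \frac{1}{-720928 + 2 \cdot 5 \cdot \frac{1}{153}} = \frac{1}{-720928 + \frac{10}{153}} = \frac{1}{- \frac{110301974}{153}} = - \frac{153}{110301974}$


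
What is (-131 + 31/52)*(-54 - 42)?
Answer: 162744/13 ≈ 12519.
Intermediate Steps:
(-131 + 31/52)*(-54 - 42) = (-131 + 31*(1/52))*(-96) = (-131 + 31/52)*(-96) = -6781/52*(-96) = 162744/13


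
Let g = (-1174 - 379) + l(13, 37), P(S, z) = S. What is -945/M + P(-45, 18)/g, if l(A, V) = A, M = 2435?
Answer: -53829/149996 ≈ -0.35887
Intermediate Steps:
g = -1540 (g = (-1174 - 379) + 13 = -1553 + 13 = -1540)
-945/M + P(-45, 18)/g = -945/2435 - 45/(-1540) = -945*1/2435 - 45*(-1/1540) = -189/487 + 9/308 = -53829/149996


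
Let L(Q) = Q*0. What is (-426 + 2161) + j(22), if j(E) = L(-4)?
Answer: 1735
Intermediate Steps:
L(Q) = 0
j(E) = 0
(-426 + 2161) + j(22) = (-426 + 2161) + 0 = 1735 + 0 = 1735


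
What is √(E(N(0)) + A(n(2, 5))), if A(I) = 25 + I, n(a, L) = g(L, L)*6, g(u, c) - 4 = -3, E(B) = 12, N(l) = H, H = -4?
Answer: √43 ≈ 6.5574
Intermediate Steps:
N(l) = -4
g(u, c) = 1 (g(u, c) = 4 - 3 = 1)
n(a, L) = 6 (n(a, L) = 1*6 = 6)
√(E(N(0)) + A(n(2, 5))) = √(12 + (25 + 6)) = √(12 + 31) = √43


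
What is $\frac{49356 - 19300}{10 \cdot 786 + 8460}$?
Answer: $\frac{221}{120} \approx 1.8417$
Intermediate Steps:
$\frac{49356 - 19300}{10 \cdot 786 + 8460} = \frac{30056}{7860 + 8460} = \frac{30056}{16320} = 30056 \cdot \frac{1}{16320} = \frac{221}{120}$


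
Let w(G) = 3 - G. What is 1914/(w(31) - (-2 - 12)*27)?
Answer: 957/175 ≈ 5.4686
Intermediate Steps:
1914/(w(31) - (-2 - 12)*27) = 1914/((3 - 1*31) - (-2 - 12)*27) = 1914/((3 - 31) - (-14)*27) = 1914/(-28 - 1*(-378)) = 1914/(-28 + 378) = 1914/350 = 1914*(1/350) = 957/175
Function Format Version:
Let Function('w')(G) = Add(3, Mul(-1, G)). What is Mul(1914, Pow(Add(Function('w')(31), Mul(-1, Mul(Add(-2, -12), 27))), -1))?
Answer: Rational(957, 175) ≈ 5.4686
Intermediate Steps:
Mul(1914, Pow(Add(Function('w')(31), Mul(-1, Mul(Add(-2, -12), 27))), -1)) = Mul(1914, Pow(Add(Add(3, Mul(-1, 31)), Mul(-1, Mul(Add(-2, -12), 27))), -1)) = Mul(1914, Pow(Add(Add(3, -31), Mul(-1, Mul(-14, 27))), -1)) = Mul(1914, Pow(Add(-28, Mul(-1, -378)), -1)) = Mul(1914, Pow(Add(-28, 378), -1)) = Mul(1914, Pow(350, -1)) = Mul(1914, Rational(1, 350)) = Rational(957, 175)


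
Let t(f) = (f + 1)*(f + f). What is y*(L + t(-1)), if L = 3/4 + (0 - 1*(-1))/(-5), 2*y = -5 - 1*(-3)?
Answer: -11/20 ≈ -0.55000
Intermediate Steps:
t(f) = 2*f*(1 + f) (t(f) = (1 + f)*(2*f) = 2*f*(1 + f))
y = -1 (y = (-5 - 1*(-3))/2 = (-5 + 3)/2 = (1/2)*(-2) = -1)
L = 11/20 (L = 3*(1/4) + (0 + 1)*(-1/5) = 3/4 + 1*(-1/5) = 3/4 - 1/5 = 11/20 ≈ 0.55000)
y*(L + t(-1)) = -(11/20 + 2*(-1)*(1 - 1)) = -(11/20 + 2*(-1)*0) = -(11/20 + 0) = -1*11/20 = -11/20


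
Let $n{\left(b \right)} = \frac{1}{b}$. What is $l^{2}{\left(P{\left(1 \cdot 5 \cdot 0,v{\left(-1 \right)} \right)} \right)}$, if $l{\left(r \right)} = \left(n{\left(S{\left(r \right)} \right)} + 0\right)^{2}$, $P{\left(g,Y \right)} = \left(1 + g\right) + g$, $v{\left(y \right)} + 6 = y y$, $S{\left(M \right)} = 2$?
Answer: $\frac{1}{16} \approx 0.0625$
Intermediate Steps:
$v{\left(y \right)} = -6 + y^{2}$ ($v{\left(y \right)} = -6 + y y = -6 + y^{2}$)
$P{\left(g,Y \right)} = 1 + 2 g$
$l{\left(r \right)} = \frac{1}{4}$ ($l{\left(r \right)} = \left(\frac{1}{2} + 0\right)^{2} = \left(\frac{1}{2}\right)^{2} = \frac{1}{4}$)
$l^{2}{\left(P{\left(1 \cdot 5 \cdot 0,v{\left(-1 \right)} \right)} \right)} = \left(\frac{1}{4}\right)^{2} = \frac{1}{16}$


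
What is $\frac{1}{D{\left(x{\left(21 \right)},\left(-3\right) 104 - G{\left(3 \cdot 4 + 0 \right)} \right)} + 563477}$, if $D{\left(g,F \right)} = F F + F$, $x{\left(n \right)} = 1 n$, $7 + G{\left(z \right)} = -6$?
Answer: $\frac{1}{652579} \approx 1.5324 \cdot 10^{-6}$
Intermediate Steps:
$G{\left(z \right)} = -13$ ($G{\left(z \right)} = -7 - 6 = -13$)
$x{\left(n \right)} = n$
$D{\left(g,F \right)} = F + F^{2}$ ($D{\left(g,F \right)} = F^{2} + F = F + F^{2}$)
$\frac{1}{D{\left(x{\left(21 \right)},\left(-3\right) 104 - G{\left(3 \cdot 4 + 0 \right)} \right)} + 563477} = \frac{1}{\left(\left(-3\right) 104 - -13\right) \left(1 - 299\right) + 563477} = \frac{1}{\left(-312 + 13\right) \left(1 + \left(-312 + 13\right)\right) + 563477} = \frac{1}{- 299 \left(1 - 299\right) + 563477} = \frac{1}{\left(-299\right) \left(-298\right) + 563477} = \frac{1}{89102 + 563477} = \frac{1}{652579}$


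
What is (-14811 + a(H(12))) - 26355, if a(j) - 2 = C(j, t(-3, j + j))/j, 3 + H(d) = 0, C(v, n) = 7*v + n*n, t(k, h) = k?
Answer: -41160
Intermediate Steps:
C(v, n) = n² + 7*v (C(v, n) = 7*v + n² = n² + 7*v)
H(d) = -3 (H(d) = -3 + 0 = -3)
a(j) = 2 + (9 + 7*j)/j (a(j) = 2 + ((-3)² + 7*j)/j = 2 + (9 + 7*j)/j)
(-14811 + a(H(12))) - 26355 = (-14811 + (9 + 9/(-3))) - 26355 = (-14811 + (9 + 9*(-⅓))) - 26355 = (-14811 + (9 - 3)) - 26355 = (-14811 + 6) - 26355 = -14805 - 26355 = -41160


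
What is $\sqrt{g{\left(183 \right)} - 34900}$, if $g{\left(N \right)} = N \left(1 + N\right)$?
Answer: $2 i \sqrt{307} \approx 35.043 i$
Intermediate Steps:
$\sqrt{g{\left(183 \right)} - 34900} = \sqrt{183 \left(1 + 183\right) - 34900} = \sqrt{183 \cdot 184 - 34900} = \sqrt{33672 - 34900} = \sqrt{-1228} = 2 i \sqrt{307}$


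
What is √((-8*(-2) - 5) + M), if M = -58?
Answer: I*√47 ≈ 6.8557*I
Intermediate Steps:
√((-8*(-2) - 5) + M) = √((-8*(-2) - 5) - 58) = √((16 - 5) - 58) = √(11 - 58) = √(-47) = I*√47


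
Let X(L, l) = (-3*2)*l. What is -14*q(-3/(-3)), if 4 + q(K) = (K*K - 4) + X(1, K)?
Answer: 182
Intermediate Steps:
X(L, l) = -6*l
q(K) = -8 + K² - 6*K (q(K) = -4 + ((K*K - 4) - 6*K) = -4 + ((K² - 4) - 6*K) = -4 + ((-4 + K²) - 6*K) = -4 + (-4 + K² - 6*K) = -8 + K² - 6*K)
-14*q(-3/(-3)) = -14*(-8 + (-3/(-3))² - (-18)/(-3)) = -14*(-8 + (-3*(-⅓))² - (-18)*(-1)/3) = -14*(-8 + 1² - 6*1) = -14*(-8 + 1 - 6) = -14*(-13) = 182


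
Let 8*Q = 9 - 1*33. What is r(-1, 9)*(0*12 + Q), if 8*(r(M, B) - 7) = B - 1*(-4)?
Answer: -207/8 ≈ -25.875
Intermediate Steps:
r(M, B) = 15/2 + B/8 (r(M, B) = 7 + (B - 1*(-4))/8 = 7 + (B + 4)/8 = 7 + (4 + B)/8 = 7 + (½ + B/8) = 15/2 + B/8)
Q = -3 (Q = (9 - 1*33)/8 = (9 - 33)/8 = (⅛)*(-24) = -3)
r(-1, 9)*(0*12 + Q) = (15/2 + (⅛)*9)*(0*12 - 3) = (15/2 + 9/8)*(0 - 3) = (69/8)*(-3) = -207/8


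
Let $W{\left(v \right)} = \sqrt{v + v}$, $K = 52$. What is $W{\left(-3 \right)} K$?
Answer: $52 i \sqrt{6} \approx 127.37 i$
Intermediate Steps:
$W{\left(v \right)} = \sqrt{2} \sqrt{v}$ ($W{\left(v \right)} = \sqrt{2 v} = \sqrt{2} \sqrt{v}$)
$W{\left(-3 \right)} K = \sqrt{2} \sqrt{-3} \cdot 52 = \sqrt{2} i \sqrt{3} \cdot 52 = i \sqrt{6} \cdot 52 = 52 i \sqrt{6}$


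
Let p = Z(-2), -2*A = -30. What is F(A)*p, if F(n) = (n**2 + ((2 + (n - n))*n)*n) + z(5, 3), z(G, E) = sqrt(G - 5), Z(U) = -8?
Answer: -5400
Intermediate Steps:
A = 15 (A = -1/2*(-30) = 15)
p = -8
z(G, E) = sqrt(-5 + G)
F(n) = 3*n**2 (F(n) = (n**2 + ((2 + (n - n))*n)*n) + sqrt(-5 + 5) = (n**2 + ((2 + 0)*n)*n) + sqrt(0) = (n**2 + (2*n)*n) + 0 = (n**2 + 2*n**2) + 0 = 3*n**2 + 0 = 3*n**2)
F(A)*p = (3*15**2)*(-8) = (3*225)*(-8) = 675*(-8) = -5400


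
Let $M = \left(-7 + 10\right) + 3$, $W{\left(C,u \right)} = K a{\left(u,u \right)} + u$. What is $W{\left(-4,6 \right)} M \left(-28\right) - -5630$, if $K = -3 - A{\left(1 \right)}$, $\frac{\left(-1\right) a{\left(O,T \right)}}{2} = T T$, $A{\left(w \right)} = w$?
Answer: $-43762$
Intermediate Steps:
$a{\left(O,T \right)} = - 2 T^{2}$ ($a{\left(O,T \right)} = - 2 T T = - 2 T^{2}$)
$K = -4$ ($K = -3 - 1 = -4$)
$W{\left(C,u \right)} = u + 8 u^{2}$ ($W{\left(C,u \right)} = - 4 \left(- 2 u^{2}\right) + u = 8 u^{2} + u = u + 8 u^{2}$)
$M = 6$ ($M = 3 + 3 = 6$)
$W{\left(-4,6 \right)} M \left(-28\right) - -5630 = 6 \left(1 + 8 \cdot 6\right) 6 \left(-28\right) - -5630 = 6 \left(1 + 48\right) 6 \left(-28\right) + 5630 = 6 \cdot 49 \cdot 6 \left(-28\right) + 5630 = 294 \cdot 6 \left(-28\right) + 5630 = 1764 \left(-28\right) + 5630 = -49392 + 5630 = -43762$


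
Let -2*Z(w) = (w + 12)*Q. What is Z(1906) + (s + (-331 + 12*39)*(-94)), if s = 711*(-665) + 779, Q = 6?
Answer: -490668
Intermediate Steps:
Z(w) = -36 - 3*w (Z(w) = -(w + 12)*6/2 = -(12 + w)*6/2 = -(72 + 6*w)/2 = -36 - 3*w)
s = -472036 (s = -472815 + 779 = -472036)
Z(1906) + (s + (-331 + 12*39)*(-94)) = (-36 - 3*1906) + (-472036 + (-331 + 12*39)*(-94)) = (-36 - 5718) + (-472036 + (-331 + 468)*(-94)) = -5754 + (-472036 + 137*(-94)) = -5754 + (-472036 - 12878) = -5754 - 484914 = -490668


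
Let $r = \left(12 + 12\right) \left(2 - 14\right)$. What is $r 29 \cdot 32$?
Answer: $-267264$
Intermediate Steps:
$r = -288$ ($r = 24 \left(-12\right) = -288$)
$r 29 \cdot 32 = \left(-288\right) 29 \cdot 32 = \left(-8352\right) 32 = -267264$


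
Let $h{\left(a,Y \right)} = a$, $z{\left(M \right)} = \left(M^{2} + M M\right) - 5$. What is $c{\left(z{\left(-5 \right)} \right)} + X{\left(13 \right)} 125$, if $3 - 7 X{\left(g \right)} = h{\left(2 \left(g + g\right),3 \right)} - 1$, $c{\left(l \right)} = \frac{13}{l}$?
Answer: $- \frac{269909}{315} \approx -856.85$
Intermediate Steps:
$z{\left(M \right)} = -5 + 2 M^{2}$ ($z{\left(M \right)} = \left(M^{2} + M^{2}\right) - 5 = 2 M^{2} - 5 = -5 + 2 M^{2}$)
$X{\left(g \right)} = \frac{4}{7} - \frac{4 g}{7}$ ($X{\left(g \right)} = \frac{3}{7} - \frac{2 \left(g + g\right) - 1}{7} = \frac{3}{7} - \frac{2 \cdot 2 g - 1}{7} = \frac{3}{7} - \frac{4 g - 1}{7} = \frac{3}{7} - \frac{-1 + 4 g}{7} = \frac{3}{7} - \left(- \frac{1}{7} + \frac{4 g}{7}\right) = \frac{4}{7} - \frac{4 g}{7}$)
$c{\left(z{\left(-5 \right)} \right)} + X{\left(13 \right)} 125 = \frac{13}{-5 + 2 \left(-5\right)^{2}} + \left(\frac{4}{7} - \frac{52}{7}\right) 125 = \frac{13}{-5 + 2 \cdot 25} + \left(\frac{4}{7} - \frac{52}{7}\right) 125 = \frac{13}{-5 + 50} - \frac{6000}{7} = \frac{13}{45} - \frac{6000}{7} = - \frac{269909}{315}$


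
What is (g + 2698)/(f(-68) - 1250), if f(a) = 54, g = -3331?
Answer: 633/1196 ≈ 0.52926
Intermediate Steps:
(g + 2698)/(f(-68) - 1250) = (-3331 + 2698)/(54 - 1250) = -633/(-1196) = -633*(-1/1196) = 633/1196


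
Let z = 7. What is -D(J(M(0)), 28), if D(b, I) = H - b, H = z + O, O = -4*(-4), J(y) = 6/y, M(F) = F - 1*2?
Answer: -26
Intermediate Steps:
M(F) = -2 + F (M(F) = F - 2 = -2 + F)
O = 16
H = 23 (H = 7 + 16 = 23)
D(b, I) = 23 - b
-D(J(M(0)), 28) = -(23 - 6/(-2 + 0)) = -(23 - 6/(-2)) = -(23 - 6*(-1)/2) = -(23 - 1*(-3)) = -(23 + 3) = -1*26 = -26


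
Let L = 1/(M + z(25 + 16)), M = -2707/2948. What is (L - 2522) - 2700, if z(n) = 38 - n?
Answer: -60322270/11551 ≈ -5222.3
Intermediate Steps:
M = -2707/2948 (M = -2707*1/2948 = -2707/2948 ≈ -0.91825)
L = -2948/11551 (L = 1/(-2707/2948 + (38 - (25 + 16))) = 1/(-2707/2948 + (38 - 1*41)) = 1/(-2707/2948 + (38 - 41)) = 1/(-2707/2948 - 3) = 1/(-11551/2948) = -2948/11551 ≈ -0.25522)
(L - 2522) - 2700 = (-2948/11551 - 2522) - 2700 = -29134570/11551 - 2700 = -60322270/11551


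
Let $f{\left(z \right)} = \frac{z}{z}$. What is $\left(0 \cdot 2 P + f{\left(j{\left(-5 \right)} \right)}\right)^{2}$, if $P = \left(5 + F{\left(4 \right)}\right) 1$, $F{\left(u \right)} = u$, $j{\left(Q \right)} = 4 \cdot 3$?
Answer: $1$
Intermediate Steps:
$j{\left(Q \right)} = 12$
$P = 9$ ($P = \left(5 + 4\right) 1 = 9 \cdot 1 = 9$)
$f{\left(z \right)} = 1$
$\left(0 \cdot 2 P + f{\left(j{\left(-5 \right)} \right)}\right)^{2} = \left(0 \cdot 2 \cdot 9 + 1\right)^{2} = \left(0 \cdot 9 + 1\right)^{2} = \left(0 + 1\right)^{2} = 1^{2} = 1$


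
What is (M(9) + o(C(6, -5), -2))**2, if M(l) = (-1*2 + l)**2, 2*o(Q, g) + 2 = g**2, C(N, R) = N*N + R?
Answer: 2500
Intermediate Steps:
C(N, R) = R + N**2 (C(N, R) = N**2 + R = R + N**2)
o(Q, g) = -1 + g**2/2
M(l) = (-2 + l)**2
(M(9) + o(C(6, -5), -2))**2 = ((-2 + 9)**2 + (-1 + (1/2)*(-2)**2))**2 = (7**2 + (-1 + (1/2)*4))**2 = (49 + (-1 + 2))**2 = (49 + 1)**2 = 50**2 = 2500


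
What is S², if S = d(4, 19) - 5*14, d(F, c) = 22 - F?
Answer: 2704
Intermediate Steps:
S = -52 (S = (22 - 1*4) - 5*14 = (22 - 4) - 70 = 18 - 70 = -52)
S² = (-52)² = 2704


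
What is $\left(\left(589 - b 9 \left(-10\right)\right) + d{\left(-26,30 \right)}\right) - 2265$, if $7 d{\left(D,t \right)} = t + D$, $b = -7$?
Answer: $- \frac{16138}{7} \approx -2305.4$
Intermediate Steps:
$d{\left(D,t \right)} = \frac{D}{7} + \frac{t}{7}$ ($d{\left(D,t \right)} = \frac{t + D}{7} = \frac{D + t}{7} = \frac{D}{7} + \frac{t}{7}$)
$\left(\left(589 - b 9 \left(-10\right)\right) + d{\left(-26,30 \right)}\right) - 2265 = \left(\left(589 - \left(-7\right) 9 \left(-10\right)\right) + \left(\frac{1}{7} \left(-26\right) + \frac{1}{7} \cdot 30\right)\right) - 2265 = \left(\left(589 - \left(-63\right) \left(-10\right)\right) + \left(- \frac{26}{7} + \frac{30}{7}\right)\right) - 2265 = \left(\left(589 - 630\right) + \frac{4}{7}\right) - 2265 = \left(-41 + \frac{4}{7}\right) - 2265 = - \frac{283}{7} - 2265 = - \frac{16138}{7}$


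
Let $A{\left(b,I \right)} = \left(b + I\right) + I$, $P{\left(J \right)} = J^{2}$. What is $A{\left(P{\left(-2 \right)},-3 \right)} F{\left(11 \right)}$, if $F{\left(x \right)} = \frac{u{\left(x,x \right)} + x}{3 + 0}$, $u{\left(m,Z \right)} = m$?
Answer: $- \frac{44}{3} \approx -14.667$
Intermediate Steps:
$F{\left(x \right)} = \frac{2 x}{3}$ ($F{\left(x \right)} = \frac{x + x}{3 + 0} = \frac{2 x}{3}$)
$A{\left(b,I \right)} = b + 2 I$ ($A{\left(b,I \right)} = \left(I + b\right) + I = b + 2 I$)
$A{\left(P{\left(-2 \right)},-3 \right)} F{\left(11 \right)} = \left(\left(-2\right)^{2} + 2 \left(-3\right)\right) \frac{2}{3} \cdot 11 = \left(4 - 6\right) \frac{22}{3} = \left(-2\right) \frac{22}{3} = - \frac{44}{3}$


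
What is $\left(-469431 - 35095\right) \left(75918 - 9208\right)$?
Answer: $-33656929460$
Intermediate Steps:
$\left(-469431 - 35095\right) \left(75918 - 9208\right) = \left(-504526\right) 66710 = -33656929460$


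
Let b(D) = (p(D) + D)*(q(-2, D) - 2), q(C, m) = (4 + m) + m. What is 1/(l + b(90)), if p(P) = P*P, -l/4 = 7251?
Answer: 1/1461576 ≈ 6.8419e-7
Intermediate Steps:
l = -29004 (l = -4*7251 = -29004)
p(P) = P²
q(C, m) = 4 + 2*m
b(D) = (2 + 2*D)*(D + D²) (b(D) = (D² + D)*((4 + 2*D) - 2) = (D + D²)*(2 + 2*D) = (2 + 2*D)*(D + D²))
1/(l + b(90)) = 1/(-29004 + 2*90*(1 + 90*(2 + 90))) = 1/(-29004 + 2*90*(1 + 90*92)) = 1/(-29004 + 2*90*(1 + 8280)) = 1/(-29004 + 2*90*8281) = 1/(-29004 + 1490580) = 1/1461576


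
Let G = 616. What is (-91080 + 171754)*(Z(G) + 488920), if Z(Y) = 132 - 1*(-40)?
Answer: 39457008008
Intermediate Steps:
Z(Y) = 172 (Z(Y) = 132 + 40 = 172)
(-91080 + 171754)*(Z(G) + 488920) = (-91080 + 171754)*(172 + 488920) = 80674*489092 = 39457008008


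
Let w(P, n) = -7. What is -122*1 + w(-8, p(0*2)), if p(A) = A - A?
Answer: -129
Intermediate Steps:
p(A) = 0
-122*1 + w(-8, p(0*2)) = -122*1 - 7 = -122 - 7 = -129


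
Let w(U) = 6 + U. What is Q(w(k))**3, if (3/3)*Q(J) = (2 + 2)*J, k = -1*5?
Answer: 64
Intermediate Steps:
k = -5
Q(J) = 4*J (Q(J) = (2 + 2)*J = 4*J)
Q(w(k))**3 = (4*(6 - 5))**3 = (4*1)**3 = 4**3 = 64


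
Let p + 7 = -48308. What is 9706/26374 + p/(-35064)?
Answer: 269098499/154129656 ≈ 1.7459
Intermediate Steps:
p = -48315 (p = -7 - 48308 = -48315)
9706/26374 + p/(-35064) = 9706/26374 - 48315/(-35064) = 9706*(1/26374) - 48315*(-1/35064) = 4853/13187 + 16105/11688 = 269098499/154129656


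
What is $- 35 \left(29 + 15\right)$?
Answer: $-1540$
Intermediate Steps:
$- 35 \left(29 + 15\right) = \left(-35\right) 44 = -1540$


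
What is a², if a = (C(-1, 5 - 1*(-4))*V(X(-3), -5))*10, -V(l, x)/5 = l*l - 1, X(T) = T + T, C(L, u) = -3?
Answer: 27562500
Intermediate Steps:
X(T) = 2*T
V(l, x) = 5 - 5*l² (V(l, x) = -5*(l*l - 1) = -5*(l² - 1) = -5*(-1 + l²) = 5 - 5*l²)
a = 5250 (a = -3*(5 - 5*(2*(-3))²)*10 = -3*(5 - 5*(-6)²)*10 = -3*(5 - 5*36)*10 = -3*(5 - 180)*10 = -3*(-175)*10 = 525*10 = 5250)
a² = 5250² = 27562500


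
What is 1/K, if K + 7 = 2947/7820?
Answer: -7820/51793 ≈ -0.15099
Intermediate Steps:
K = -51793/7820 (K = -7 + 2947/7820 = -51793/7820 ≈ -6.6231)
1/K = 1/(-51793/7820) = -7820/51793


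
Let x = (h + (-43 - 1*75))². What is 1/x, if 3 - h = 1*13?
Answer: 1/16384 ≈ 6.1035e-5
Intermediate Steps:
h = -10 (h = 3 - 13 = -10)
x = 16384 (x = (-10 + (-43 - 1*75))² = (-10 + (-43 - 75))² = (-10 - 118)² = (-128)² = 16384)
1/x = 1/16384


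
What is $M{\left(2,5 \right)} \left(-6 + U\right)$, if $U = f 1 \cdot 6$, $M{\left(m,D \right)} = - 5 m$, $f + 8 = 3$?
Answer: $360$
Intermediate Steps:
$f = -5$ ($f = -8 + 3 = -5$)
$U = -30$ ($U = \left(-5\right) 1 \cdot 6 = \left(-5\right) 6 = -30$)
$M{\left(2,5 \right)} \left(-6 + U\right) = \left(-5\right) 2 \left(-6 - 30\right) = \left(-10\right) \left(-36\right) = 360$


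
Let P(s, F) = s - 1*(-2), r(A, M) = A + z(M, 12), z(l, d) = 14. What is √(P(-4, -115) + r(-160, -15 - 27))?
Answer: 2*I*√37 ≈ 12.166*I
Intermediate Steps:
r(A, M) = 14 + A (r(A, M) = A + 14 = 14 + A)
P(s, F) = 2 + s (P(s, F) = s + 2 = 2 + s)
√(P(-4, -115) + r(-160, -15 - 27)) = √((2 - 4) + (14 - 160)) = √(-2 - 146) = √(-148) = 2*I*√37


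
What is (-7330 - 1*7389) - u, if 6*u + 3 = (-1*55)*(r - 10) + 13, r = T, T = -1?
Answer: -29643/2 ≈ -14822.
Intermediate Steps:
r = -1
u = 205/2 (u = -1/2 + ((-1*55)*(-1 - 10) + 13)/6 = -1/2 + (-55*(-1 - 5*2) + 13)/6 = -1/2 + (-55*(-1 - 10) + 13)/6 = -1/2 + (-55*(-11) + 13)/6 = -1/2 + (605 + 13)/6 = -1/2 + (1/6)*618 = -1/2 + 103 = 205/2 ≈ 102.50)
(-7330 - 1*7389) - u = (-7330 - 1*7389) - 1*205/2 = (-7330 - 7389) - 205/2 = -14719 - 205/2 = -29643/2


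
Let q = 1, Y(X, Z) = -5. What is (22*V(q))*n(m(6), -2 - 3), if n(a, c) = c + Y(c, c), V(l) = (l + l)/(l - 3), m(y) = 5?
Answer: 220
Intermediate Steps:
V(l) = 2*l/(-3 + l) (V(l) = (2*l)/(-3 + l) = 2*l/(-3 + l))
n(a, c) = -5 + c (n(a, c) = c - 5 = -5 + c)
(22*V(q))*n(m(6), -2 - 3) = (22*(2*1/(-3 + 1)))*(-5 + (-2 - 3)) = (22*(2*1/(-2)))*(-5 - 5) = (22*(2*1*(-1/2)))*(-10) = (22*(-1))*(-10) = -22*(-10) = 220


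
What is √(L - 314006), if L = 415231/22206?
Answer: I*√154829158923030/22206 ≈ 560.35*I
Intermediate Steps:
L = 415231/22206 (L = 415231*(1/22206) = 415231/22206 ≈ 18.699)
√(L - 314006) = √(415231/22206 - 314006) = √(-6972402005/22206) = I*√154829158923030/22206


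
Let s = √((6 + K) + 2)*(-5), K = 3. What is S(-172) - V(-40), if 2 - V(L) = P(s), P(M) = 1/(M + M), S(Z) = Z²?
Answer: 29582 - √11/110 ≈ 29582.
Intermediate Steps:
s = -5*√11 (s = √((6 + 3) + 2)*(-5) = √(9 + 2)*(-5) = √11*(-5) = -5*√11 ≈ -16.583)
P(M) = 1/(2*M)
V(L) = 2 + √11/110 (V(L) = 2 - 1/(2*((-5*√11))) = 2 - (-√11/55)/2 = 2 - (-1)*√11/110 = 2 + √11/110)
S(-172) - V(-40) = (-172)² - (2 + √11/110) = 29584 + (-2 - √11/110) = 29582 - √11/110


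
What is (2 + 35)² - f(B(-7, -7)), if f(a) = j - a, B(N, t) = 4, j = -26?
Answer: 1399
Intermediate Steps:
f(a) = -26 - a
(2 + 35)² - f(B(-7, -7)) = (2 + 35)² - (-26 - 1*4) = 37² - (-26 - 4) = 1369 - 1*(-30) = 1369 + 30 = 1399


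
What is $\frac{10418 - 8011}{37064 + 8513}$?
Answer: $\frac{2407}{45577} \approx 0.052812$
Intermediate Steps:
$\frac{10418 - 8011}{37064 + 8513} = \frac{2407}{45577}$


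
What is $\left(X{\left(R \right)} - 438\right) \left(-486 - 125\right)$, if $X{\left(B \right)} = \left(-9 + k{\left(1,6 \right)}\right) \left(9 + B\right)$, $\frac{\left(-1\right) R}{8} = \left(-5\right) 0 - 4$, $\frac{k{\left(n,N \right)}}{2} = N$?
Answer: $192465$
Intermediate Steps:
$k{\left(n,N \right)} = 2 N$
$R = 32$ ($R = - 8 \left(\left(-5\right) 0 - 4\right) = - 8 \left(0 - 4\right) = \left(-8\right) \left(-4\right) = 32$)
$X{\left(B \right)} = 27 + 3 B$ ($X{\left(B \right)} = \left(-9 + 2 \cdot 6\right) \left(9 + B\right) = \left(-9 + 12\right) \left(9 + B\right) = 3 \left(9 + B\right) = 27 + 3 B$)
$\left(X{\left(R \right)} - 438\right) \left(-486 - 125\right) = \left(\left(27 + 3 \cdot 32\right) - 438\right) \left(-486 - 125\right) = \left(\left(27 + 96\right) - 438\right) \left(-611\right) = \left(123 - 438\right) \left(-611\right) = \left(-315\right) \left(-611\right) = 192465$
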